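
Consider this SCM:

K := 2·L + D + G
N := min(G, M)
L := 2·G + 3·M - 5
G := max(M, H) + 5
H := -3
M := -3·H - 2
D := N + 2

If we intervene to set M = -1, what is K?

Under do(M=-1), the mechanism M := -3·H - 2 is discarded; M is fixed at -1.
G = max(M, H) + 5  [with M=-1, H=-3]  = 4
N = min(G, M)  [with G=4, M=-1]  = -1
L = 2·G + 3·M - 5  [with G=4, M=-1]  = 0
D = N + 2  [with N=-1]  = 1
K = 2·L + D + G  [with L=0, D=1, G=4]  = 5

5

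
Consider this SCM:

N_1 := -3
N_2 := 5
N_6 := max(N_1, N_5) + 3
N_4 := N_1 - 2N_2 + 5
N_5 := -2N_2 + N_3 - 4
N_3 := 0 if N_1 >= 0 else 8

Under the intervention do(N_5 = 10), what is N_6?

13

The intervention breaks the incoming arrows to N_5: N_5 := -2N_2 + N_3 - 4 no longer applies, and N_5 = 10.
N_6 = max(N_1, N_5) + 3  [with N_1=-3, N_5=10]  = 13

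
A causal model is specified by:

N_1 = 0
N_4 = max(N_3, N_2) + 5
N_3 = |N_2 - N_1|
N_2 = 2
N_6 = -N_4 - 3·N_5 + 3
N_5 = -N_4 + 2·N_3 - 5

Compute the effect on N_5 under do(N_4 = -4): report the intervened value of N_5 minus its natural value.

11

Intervening sets N_4 = -4 and removes its equation (N_4 = max(N_3, N_2) + 5).
N_3 = |N_2 - N_1|  [with N_2=2, N_1=0]  = 2
N_5 = -N_4 + 2·N_3 - 5  [with N_4=-4, N_3=2]  = 3
Without intervention: N_3 = |N_2 - N_1|  [with N_2=2, N_1=0]  = 2; N_4 = max(N_3, N_2) + 5  [with N_3=2, N_2=2]  = 7; N_5 = -N_4 + 2·N_3 - 5  [with N_4=7, N_3=2]  = -8.
Change = 3 − (-8) = 11.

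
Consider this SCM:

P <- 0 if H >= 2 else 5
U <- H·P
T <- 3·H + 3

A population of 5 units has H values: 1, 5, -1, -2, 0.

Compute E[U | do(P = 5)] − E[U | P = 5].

Under do(P=5), P's equation is replaced by P=5 for every unit. Per-unit U: 5, 25, -5, -10, 0. Mean = 3.
Observing P=5 restricts to units where P's equation naturally yields 5: H ∈ {1, -1, -2, 0}. In that subpopulation U = 5, -5, -10, 0, mean -2.5.
Difference = 3 − (-2.5) = 5.5.

5.5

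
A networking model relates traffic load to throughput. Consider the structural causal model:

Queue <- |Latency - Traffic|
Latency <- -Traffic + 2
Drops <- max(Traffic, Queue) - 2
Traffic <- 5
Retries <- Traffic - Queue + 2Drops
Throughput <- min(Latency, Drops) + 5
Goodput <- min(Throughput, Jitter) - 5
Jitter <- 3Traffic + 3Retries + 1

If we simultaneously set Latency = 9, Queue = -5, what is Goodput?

3

The joint intervention fixes Latency = 9, Queue = -5, removing each variable's own equation.
Drops = max(Traffic, Queue) - 2  [with Traffic=5, Queue=-5]  = 3
Retries = Traffic - Queue + 2Drops  [with Traffic=5, Queue=-5, Drops=3]  = 16
Jitter = 3Traffic + 3Retries + 1  [with Traffic=5, Retries=16]  = 64
Throughput = min(Latency, Drops) + 5  [with Latency=9, Drops=3]  = 8
Goodput = min(Throughput, Jitter) - 5  [with Throughput=8, Jitter=64]  = 3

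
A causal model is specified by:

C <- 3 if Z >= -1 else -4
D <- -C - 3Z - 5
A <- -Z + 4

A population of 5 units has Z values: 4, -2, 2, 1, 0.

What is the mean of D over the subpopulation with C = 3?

-13.25

E[D|C=3] averages over only the 4 units with C=3 (Z = 4, 2, 1, 0): D = -20, -14, -11, -8, mean -13.25.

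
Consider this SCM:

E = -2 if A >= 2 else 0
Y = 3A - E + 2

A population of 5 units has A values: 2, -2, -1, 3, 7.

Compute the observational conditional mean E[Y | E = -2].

Conditioning on E=-2 selects the 3 unit(s) with A ∈ {2, 3, 7}. Their Y values: 10, 13, 25. Mean = 16.

16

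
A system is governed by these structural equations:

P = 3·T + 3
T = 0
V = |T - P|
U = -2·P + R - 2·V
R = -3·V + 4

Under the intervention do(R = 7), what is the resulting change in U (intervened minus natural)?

Intervening sets R = 7 and removes its equation (R = -3·V + 4).
P = 3·T + 3  [with T=0]  = 3
V = |T - P|  [with T=0, P=3]  = 3
U = -2·P + R - 2·V  [with P=3, R=7, V=3]  = -5
Without intervention: P = 3·T + 3  [with T=0]  = 3; V = |T - P|  [with T=0, P=3]  = 3; R = -3·V + 4  [with V=3]  = -5; U = -2·P + R - 2·V  [with P=3, R=-5, V=3]  = -17.
Change = -5 − (-17) = 12.

12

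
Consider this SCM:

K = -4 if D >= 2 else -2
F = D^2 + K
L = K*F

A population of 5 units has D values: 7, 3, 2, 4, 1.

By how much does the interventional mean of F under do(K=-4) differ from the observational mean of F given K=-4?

Under do(K=-4), K's equation is replaced by K=-4 for every unit. Per-unit F: 45, 5, 0, 12, -3. Mean = 11.8.
E[F|K=-4] averages over only the 4 units with K=-4 (D = 7, 3, 2, 4): F = 45, 5, 0, 12, mean 15.5.
Difference = 11.8 − 15.5 = -3.7.

-3.7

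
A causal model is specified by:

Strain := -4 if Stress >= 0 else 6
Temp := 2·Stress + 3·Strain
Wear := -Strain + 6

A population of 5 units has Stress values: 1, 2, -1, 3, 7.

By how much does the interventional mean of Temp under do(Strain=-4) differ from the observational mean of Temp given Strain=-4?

Every unit gets Strain=-4 under the intervention. Temp values become -10, -8, -14, -6, 2; E[Temp|do(Strain=-4)] = -7.2.
E[Temp|Strain=-4] averages over only the 4 units with Strain=-4 (Stress = 1, 2, 3, 7): Temp = -10, -8, -6, 2, mean -5.5.
Difference = -7.2 − (-5.5) = -1.7.

-1.7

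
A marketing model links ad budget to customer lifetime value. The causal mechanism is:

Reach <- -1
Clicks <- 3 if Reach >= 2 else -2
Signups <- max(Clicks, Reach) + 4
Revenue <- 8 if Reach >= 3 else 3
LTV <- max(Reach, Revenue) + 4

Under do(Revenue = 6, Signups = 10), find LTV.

The joint intervention fixes Revenue = 6, Signups = 10, removing each variable's own equation.
LTV = max(Reach, Revenue) + 4  [with Reach=-1, Revenue=6]  = 10

10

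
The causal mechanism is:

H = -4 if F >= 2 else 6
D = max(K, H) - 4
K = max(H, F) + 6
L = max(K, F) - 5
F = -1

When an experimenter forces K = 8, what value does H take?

Under do(K=8), the mechanism K = max(H, F) + 6 is discarded; K is fixed at 8.
Since H is not a descendant of the intervened variable, it is unaffected.
H = -4 if F >= 2 else 6  [with F=-1]  = 6

6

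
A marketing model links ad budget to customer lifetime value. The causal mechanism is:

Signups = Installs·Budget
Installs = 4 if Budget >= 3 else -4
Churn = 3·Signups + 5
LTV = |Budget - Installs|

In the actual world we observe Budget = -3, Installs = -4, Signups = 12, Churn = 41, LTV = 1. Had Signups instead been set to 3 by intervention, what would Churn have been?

The intervention breaks the incoming arrows to Signups: Signups = Installs·Budget no longer applies, and Signups = 3.
Churn = 3·Signups + 5  [with Signups=3]  = 14

14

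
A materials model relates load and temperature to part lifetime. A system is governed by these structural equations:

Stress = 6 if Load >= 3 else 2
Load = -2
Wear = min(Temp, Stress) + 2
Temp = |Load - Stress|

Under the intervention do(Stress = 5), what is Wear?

Under do(Stress=5), the mechanism Stress = 6 if Load >= 3 else 2 is discarded; Stress is fixed at 5.
Temp = |Load - Stress|  [with Load=-2, Stress=5]  = 7
Wear = min(Temp, Stress) + 2  [with Temp=7, Stress=5]  = 7

7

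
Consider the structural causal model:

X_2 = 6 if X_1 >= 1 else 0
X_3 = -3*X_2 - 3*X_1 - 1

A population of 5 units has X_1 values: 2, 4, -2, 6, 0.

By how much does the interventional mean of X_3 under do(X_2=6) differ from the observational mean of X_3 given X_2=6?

do(X_2=6) breaks X_2's dependence on X_1. With X_2=6 fixed, X_3 across the units is -25, -31, -13, -37, -19, mean -25.
E[X_3|X_2=6] averages over only the 3 units with X_2=6 (X_1 = 2, 4, 6): X_3 = -25, -31, -37, mean -31.
Difference = -25 − (-31) = 6.

6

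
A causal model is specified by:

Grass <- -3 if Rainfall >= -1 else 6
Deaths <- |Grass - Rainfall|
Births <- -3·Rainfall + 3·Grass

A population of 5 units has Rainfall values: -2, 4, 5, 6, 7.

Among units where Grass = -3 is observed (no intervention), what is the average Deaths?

E[Deaths|Grass=-3] averages over only the 4 units with Grass=-3 (Rainfall = 4, 5, 6, 7): Deaths = 7, 8, 9, 10, mean 8.5.

8.5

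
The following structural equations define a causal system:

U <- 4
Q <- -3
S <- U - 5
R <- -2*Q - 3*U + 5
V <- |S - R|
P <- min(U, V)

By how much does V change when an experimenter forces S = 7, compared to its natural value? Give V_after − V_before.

8

do(S=7) replaces the equation S <- U - 5 with the constant S = 7.
R = -2*Q - 3*U + 5  [with Q=-3, U=4]  = -1
V = |S - R|  [with S=7, R=-1]  = 8
Without intervention: S = U - 5  [with U=4]  = -1; R = -2*Q - 3*U + 5  [with Q=-3, U=4]  = -1; V = |S - R|  [with S=-1, R=-1]  = 0.
Change = 8 − 0 = 8.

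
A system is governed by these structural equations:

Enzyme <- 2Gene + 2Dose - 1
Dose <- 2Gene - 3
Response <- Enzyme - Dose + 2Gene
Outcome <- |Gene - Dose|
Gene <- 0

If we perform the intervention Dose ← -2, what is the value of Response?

-3

Under do(Dose=-2), the mechanism Dose <- 2Gene - 3 is discarded; Dose is fixed at -2.
Enzyme = 2Gene + 2Dose - 1  [with Gene=0, Dose=-2]  = -5
Response = Enzyme - Dose + 2Gene  [with Enzyme=-5, Dose=-2, Gene=0]  = -3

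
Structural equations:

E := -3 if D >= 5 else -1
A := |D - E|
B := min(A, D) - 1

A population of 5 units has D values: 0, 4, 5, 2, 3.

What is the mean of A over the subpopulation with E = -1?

3.25

E[A|E=-1] averages over only the 4 units with E=-1 (D = 0, 4, 2, 3): A = 1, 5, 3, 4, mean 3.25.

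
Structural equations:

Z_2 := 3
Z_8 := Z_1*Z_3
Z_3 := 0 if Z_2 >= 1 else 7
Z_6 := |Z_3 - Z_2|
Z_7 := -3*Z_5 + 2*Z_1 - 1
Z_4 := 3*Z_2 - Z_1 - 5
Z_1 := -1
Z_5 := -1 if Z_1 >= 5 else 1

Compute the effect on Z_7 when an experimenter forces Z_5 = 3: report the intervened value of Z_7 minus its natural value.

-6

Under do(Z_5=3), the mechanism Z_5 := -1 if Z_1 >= 5 else 1 is discarded; Z_5 is fixed at 3.
Z_7 = -3*Z_5 + 2*Z_1 - 1  [with Z_5=3, Z_1=-1]  = -12
Without intervention: Z_5 = -1 if Z_1 >= 5 else 1  [with Z_1=-1]  = 1; Z_7 = -3*Z_5 + 2*Z_1 - 1  [with Z_5=1, Z_1=-1]  = -6.
Change = -12 − (-6) = -6.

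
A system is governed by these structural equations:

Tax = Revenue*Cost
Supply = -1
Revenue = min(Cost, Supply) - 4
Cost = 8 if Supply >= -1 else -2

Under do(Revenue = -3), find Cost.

Under do(Revenue=-3), the mechanism Revenue = min(Cost, Supply) - 4 is discarded; Revenue is fixed at -3.
Since Cost is not a descendant of the intervened variable, it is unaffected.
Cost = 8 if Supply >= -1 else -2  [with Supply=-1]  = 8

8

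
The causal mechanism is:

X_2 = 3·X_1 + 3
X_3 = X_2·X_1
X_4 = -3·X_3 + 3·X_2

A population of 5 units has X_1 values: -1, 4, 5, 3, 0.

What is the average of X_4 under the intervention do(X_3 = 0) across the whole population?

Under do(X_3=0), X_3's equation is replaced by X_3=0 for every unit. Per-unit X_4: 0, 45, 54, 36, 9. Mean = 28.8.

28.8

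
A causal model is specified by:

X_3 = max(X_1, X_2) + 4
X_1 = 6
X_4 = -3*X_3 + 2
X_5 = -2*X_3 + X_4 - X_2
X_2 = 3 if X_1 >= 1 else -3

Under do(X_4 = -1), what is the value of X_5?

Intervening sets X_4 = -1 and removes its equation (X_4 = -3*X_3 + 2).
X_2 = 3 if X_1 >= 1 else -3  [with X_1=6]  = 3
X_3 = max(X_1, X_2) + 4  [with X_1=6, X_2=3]  = 10
X_5 = -2*X_3 + X_4 - X_2  [with X_3=10, X_4=-1, X_2=3]  = -24

-24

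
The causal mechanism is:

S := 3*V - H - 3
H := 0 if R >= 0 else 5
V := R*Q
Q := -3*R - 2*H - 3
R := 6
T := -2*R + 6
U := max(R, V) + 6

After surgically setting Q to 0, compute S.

-3

The intervention breaks the incoming arrows to Q: Q := -3*R - 2*H - 3 no longer applies, and Q = 0.
H = 0 if R >= 0 else 5  [with R=6]  = 0
V = R*Q  [with R=6, Q=0]  = 0
S = 3*V - H - 3  [with V=0, H=0]  = -3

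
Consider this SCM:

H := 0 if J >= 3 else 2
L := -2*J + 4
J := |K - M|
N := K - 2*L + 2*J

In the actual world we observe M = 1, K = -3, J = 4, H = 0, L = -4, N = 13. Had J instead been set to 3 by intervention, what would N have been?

The intervention breaks the incoming arrows to J: J := |K - M| no longer applies, and J = 3.
L = -2*J + 4  [with J=3]  = -2
N = K - 2*L + 2*J  [with K=-3, L=-2, J=3]  = 7

7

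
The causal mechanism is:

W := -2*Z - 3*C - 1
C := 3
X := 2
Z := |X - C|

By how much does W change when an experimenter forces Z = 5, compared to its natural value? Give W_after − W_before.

The intervention breaks the incoming arrows to Z: Z := |X - C| no longer applies, and Z = 5.
W = -2*Z - 3*C - 1  [with Z=5, C=3]  = -20
Without intervention: Z = |X - C|  [with X=2, C=3]  = 1; W = -2*Z - 3*C - 1  [with Z=1, C=3]  = -12.
Change = -20 − (-12) = -8.

-8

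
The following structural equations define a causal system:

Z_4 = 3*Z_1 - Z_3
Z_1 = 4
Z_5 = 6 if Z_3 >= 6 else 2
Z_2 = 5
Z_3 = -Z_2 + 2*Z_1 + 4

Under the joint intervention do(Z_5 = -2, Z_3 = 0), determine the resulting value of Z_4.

12

Under do(Z_5 = -2, Z_3 = 0), each intervened variable's structural equation is replaced by its fixed value.
Z_4 = 3*Z_1 - Z_3  [with Z_1=4, Z_3=0]  = 12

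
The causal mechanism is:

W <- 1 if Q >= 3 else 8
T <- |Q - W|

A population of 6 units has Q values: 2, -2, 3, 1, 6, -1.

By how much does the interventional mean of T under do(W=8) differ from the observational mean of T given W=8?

Under do(W=8), W's equation is replaced by W=8 for every unit. Per-unit T: 6, 10, 5, 7, 2, 9. Mean = 6.5.
Conditioning on W=8 selects the 4 unit(s) with Q ∈ {2, -2, 1, -1}. Their T values: 6, 10, 7, 9. Mean = 8.
Difference = 6.5 − 8 = -1.5.

-1.5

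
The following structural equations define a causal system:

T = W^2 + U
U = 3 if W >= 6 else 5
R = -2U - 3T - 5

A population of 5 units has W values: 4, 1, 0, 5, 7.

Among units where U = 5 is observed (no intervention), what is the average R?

Observing U=5 restricts to units where U's equation naturally yields 5: W ∈ {4, 1, 0, 5}. In that subpopulation R = -78, -33, -30, -105, mean -61.5.

-61.5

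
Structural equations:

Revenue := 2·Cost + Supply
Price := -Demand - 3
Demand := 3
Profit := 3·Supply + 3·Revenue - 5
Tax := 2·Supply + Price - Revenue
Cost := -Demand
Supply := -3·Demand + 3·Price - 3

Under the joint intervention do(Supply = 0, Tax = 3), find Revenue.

The joint intervention fixes Supply = 0, Tax = 3, removing each variable's own equation.
Cost = -Demand  [with Demand=3]  = -3
Revenue = 2·Cost + Supply  [with Cost=-3, Supply=0]  = -6

-6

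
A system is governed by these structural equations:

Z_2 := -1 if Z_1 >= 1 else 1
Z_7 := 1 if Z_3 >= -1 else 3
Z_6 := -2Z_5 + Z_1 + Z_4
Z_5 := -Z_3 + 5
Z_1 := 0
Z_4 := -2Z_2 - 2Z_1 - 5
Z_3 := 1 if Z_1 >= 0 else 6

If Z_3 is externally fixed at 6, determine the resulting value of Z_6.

-5

The intervention breaks the incoming arrows to Z_3: Z_3 := 1 if Z_1 >= 0 else 6 no longer applies, and Z_3 = 6.
Z_2 = -1 if Z_1 >= 1 else 1  [with Z_1=0]  = 1
Z_4 = -2Z_2 - 2Z_1 - 5  [with Z_2=1, Z_1=0]  = -7
Z_5 = -Z_3 + 5  [with Z_3=6]  = -1
Z_6 = -2Z_5 + Z_1 + Z_4  [with Z_5=-1, Z_1=0, Z_4=-7]  = -5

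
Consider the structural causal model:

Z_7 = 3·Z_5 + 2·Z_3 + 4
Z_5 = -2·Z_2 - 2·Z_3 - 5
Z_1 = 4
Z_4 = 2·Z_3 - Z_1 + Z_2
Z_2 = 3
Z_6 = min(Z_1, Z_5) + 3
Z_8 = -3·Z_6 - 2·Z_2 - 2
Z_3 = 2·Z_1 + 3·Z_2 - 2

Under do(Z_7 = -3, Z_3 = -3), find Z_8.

-2

Setting Z_7 = -3, Z_3 = -3 by intervention discards those variables' equations.
Z_5 = -2·Z_2 - 2·Z_3 - 5  [with Z_2=3, Z_3=-3]  = -5
Z_6 = min(Z_1, Z_5) + 3  [with Z_1=4, Z_5=-5]  = -2
Z_8 = -3·Z_6 - 2·Z_2 - 2  [with Z_6=-2, Z_2=3]  = -2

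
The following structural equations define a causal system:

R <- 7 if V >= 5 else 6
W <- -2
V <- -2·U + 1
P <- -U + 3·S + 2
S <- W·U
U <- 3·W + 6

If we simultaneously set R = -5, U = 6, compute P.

-40

Under do(R = -5, U = 6), each intervened variable's structural equation is replaced by its fixed value.
S = W·U  [with W=-2, U=6]  = -12
P = -U + 3·S + 2  [with U=6, S=-12]  = -40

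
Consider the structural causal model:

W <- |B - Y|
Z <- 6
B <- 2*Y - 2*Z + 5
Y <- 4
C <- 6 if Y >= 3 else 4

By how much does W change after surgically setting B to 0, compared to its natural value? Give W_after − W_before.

1

do(B=0) replaces the equation B <- 2*Y - 2*Z + 5 with the constant B = 0.
W = |B - Y|  [with B=0, Y=4]  = 4
Without intervention: B = 2*Y - 2*Z + 5  [with Y=4, Z=6]  = 1; W = |B - Y|  [with B=1, Y=4]  = 3.
Change = 4 − 3 = 1.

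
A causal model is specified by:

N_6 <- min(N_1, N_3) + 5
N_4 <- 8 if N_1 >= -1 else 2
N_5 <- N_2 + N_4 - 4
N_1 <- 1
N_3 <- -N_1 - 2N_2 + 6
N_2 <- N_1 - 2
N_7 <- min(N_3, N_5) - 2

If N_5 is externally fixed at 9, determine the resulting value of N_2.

Under do(N_5=9), the mechanism N_5 <- N_2 + N_4 - 4 is discarded; N_5 is fixed at 9.
No directed path runs from N_5 to N_2, so N_2 keeps its natural value.
N_2 = N_1 - 2  [with N_1=1]  = -1

-1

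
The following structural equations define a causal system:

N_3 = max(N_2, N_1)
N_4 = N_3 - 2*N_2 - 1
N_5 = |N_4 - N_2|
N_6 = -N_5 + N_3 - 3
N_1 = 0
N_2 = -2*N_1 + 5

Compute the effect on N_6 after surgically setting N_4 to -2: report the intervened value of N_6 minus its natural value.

Under do(N_4=-2), the mechanism N_4 = N_3 - 2*N_2 - 1 is discarded; N_4 is fixed at -2.
N_2 = -2*N_1 + 5  [with N_1=0]  = 5
N_3 = max(N_2, N_1)  [with N_2=5, N_1=0]  = 5
N_5 = |N_4 - N_2|  [with N_4=-2, N_2=5]  = 7
N_6 = -N_5 + N_3 - 3  [with N_5=7, N_3=5]  = -5
Without intervention: N_2 = -2*N_1 + 5  [with N_1=0]  = 5; N_3 = max(N_2, N_1)  [with N_2=5, N_1=0]  = 5; N_4 = N_3 - 2*N_2 - 1  [with N_3=5, N_2=5]  = -6; N_5 = |N_4 - N_2|  [with N_4=-6, N_2=5]  = 11; N_6 = -N_5 + N_3 - 3  [with N_5=11, N_3=5]  = -9.
Change = -5 − (-9) = 4.

4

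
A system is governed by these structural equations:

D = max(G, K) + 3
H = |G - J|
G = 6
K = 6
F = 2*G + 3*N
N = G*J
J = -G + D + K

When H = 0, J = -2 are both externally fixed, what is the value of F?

-24

Setting H = 0, J = -2 by intervention discards those variables' equations.
N = G*J  [with G=6, J=-2]  = -12
F = 2*G + 3*N  [with G=6, N=-12]  = -24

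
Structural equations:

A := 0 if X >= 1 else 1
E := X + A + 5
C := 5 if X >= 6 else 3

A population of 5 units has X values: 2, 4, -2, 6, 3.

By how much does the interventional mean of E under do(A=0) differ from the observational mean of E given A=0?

Under do(A=0), A's equation is replaced by A=0 for every unit. Per-unit E: 7, 9, 3, 11, 8. Mean = 7.6.
Conditioning on A=0 selects the 4 unit(s) with X ∈ {2, 4, 6, 3}. Their E values: 7, 9, 11, 8. Mean = 8.75.
Difference = 7.6 − 8.75 = -1.15.

-1.15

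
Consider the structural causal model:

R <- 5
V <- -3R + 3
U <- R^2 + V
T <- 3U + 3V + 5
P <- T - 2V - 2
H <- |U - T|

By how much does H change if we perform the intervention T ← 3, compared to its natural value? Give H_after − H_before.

5

Under do(T=3), the mechanism T <- 3U + 3V + 5 is discarded; T is fixed at 3.
V = -3R + 3  [with R=5]  = -12
U = R^2 + V  [with R=5, V=-12]  = 13
H = |U - T|  [with U=13, T=3]  = 10
Without intervention: V = -3R + 3  [with R=5]  = -12; U = R^2 + V  [with R=5, V=-12]  = 13; T = 3U + 3V + 5  [with U=13, V=-12]  = 8; H = |U - T|  [with U=13, T=8]  = 5.
Change = 10 − 5 = 5.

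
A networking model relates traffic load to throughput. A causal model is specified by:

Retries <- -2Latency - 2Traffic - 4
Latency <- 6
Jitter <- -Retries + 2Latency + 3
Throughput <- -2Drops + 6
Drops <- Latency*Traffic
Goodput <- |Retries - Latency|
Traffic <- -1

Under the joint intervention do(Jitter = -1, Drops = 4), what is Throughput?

The joint intervention fixes Jitter = -1, Drops = 4, removing each variable's own equation.
Throughput = -2Drops + 6  [with Drops=4]  = -2

-2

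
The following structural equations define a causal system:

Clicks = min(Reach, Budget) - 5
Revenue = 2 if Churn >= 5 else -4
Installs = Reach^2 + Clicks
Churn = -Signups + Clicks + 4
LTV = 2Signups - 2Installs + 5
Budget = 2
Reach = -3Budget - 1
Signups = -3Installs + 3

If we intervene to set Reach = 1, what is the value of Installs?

-3

Under do(Reach=1), the mechanism Reach = -3Budget - 1 is discarded; Reach is fixed at 1.
Clicks = min(Reach, Budget) - 5  [with Reach=1, Budget=2]  = -4
Installs = Reach^2 + Clicks  [with Reach=1, Clicks=-4]  = -3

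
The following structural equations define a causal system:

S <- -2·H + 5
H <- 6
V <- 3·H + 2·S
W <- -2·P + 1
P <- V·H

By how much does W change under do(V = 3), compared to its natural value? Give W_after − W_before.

12

do(V=3) replaces the equation V <- 3·H + 2·S with the constant V = 3.
P = V·H  [with V=3, H=6]  = 18
W = -2·P + 1  [with P=18]  = -35
Without intervention: S = -2·H + 5  [with H=6]  = -7; V = 3·H + 2·S  [with H=6, S=-7]  = 4; P = V·H  [with V=4, H=6]  = 24; W = -2·P + 1  [with P=24]  = -47.
Change = -35 − (-47) = 12.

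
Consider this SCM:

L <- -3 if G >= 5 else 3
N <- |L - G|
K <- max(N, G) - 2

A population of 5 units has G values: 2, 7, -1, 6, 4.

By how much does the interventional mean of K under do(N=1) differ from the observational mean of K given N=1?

1

The intervention sets N=1 in all 5 units regardless of G. Recomputing K per unit gives 0, 5, -1, 4, 2; average 2.
Conditioning on N=1 selects the 2 unit(s) with G ∈ {2, 4}. Their K values: 0, 2. Mean = 1.
Difference = 2 − 1 = 1.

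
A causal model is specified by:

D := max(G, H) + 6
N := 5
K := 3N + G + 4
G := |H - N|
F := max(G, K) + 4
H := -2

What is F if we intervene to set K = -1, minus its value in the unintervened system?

-19

Intervening sets K = -1 and removes its equation (K := 3N + G + 4).
G = |H - N|  [with H=-2, N=5]  = 7
F = max(G, K) + 4  [with G=7, K=-1]  = 11
Without intervention: G = |H - N|  [with H=-2, N=5]  = 7; K = 3N + G + 4  [with N=5, G=7]  = 26; F = max(G, K) + 4  [with G=7, K=26]  = 30.
Change = 11 − 30 = -19.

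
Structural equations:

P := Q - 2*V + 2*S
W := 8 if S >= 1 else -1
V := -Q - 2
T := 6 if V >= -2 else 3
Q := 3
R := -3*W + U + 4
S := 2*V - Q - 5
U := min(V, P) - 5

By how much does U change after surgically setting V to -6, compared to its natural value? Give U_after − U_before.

Under do(V=-6), the mechanism V := -Q - 2 is discarded; V is fixed at -6.
S = 2*V - Q - 5  [with V=-6, Q=3]  = -20
P = Q - 2*V + 2*S  [with Q=3, V=-6, S=-20]  = -25
U = min(V, P) - 5  [with V=-6, P=-25]  = -30
Without intervention: V = -Q - 2  [with Q=3]  = -5; S = 2*V - Q - 5  [with V=-5, Q=3]  = -18; P = Q - 2*V + 2*S  [with Q=3, V=-5, S=-18]  = -23; U = min(V, P) - 5  [with V=-5, P=-23]  = -28.
Change = -30 − (-28) = -2.

-2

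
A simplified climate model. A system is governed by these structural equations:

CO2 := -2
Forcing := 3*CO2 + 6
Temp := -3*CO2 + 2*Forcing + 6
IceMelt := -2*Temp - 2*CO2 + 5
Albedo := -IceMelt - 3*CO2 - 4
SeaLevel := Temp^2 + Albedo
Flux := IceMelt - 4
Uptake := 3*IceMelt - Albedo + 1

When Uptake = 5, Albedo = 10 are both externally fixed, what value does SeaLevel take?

Under do(Uptake = 5, Albedo = 10), each intervened variable's structural equation is replaced by its fixed value.
Forcing = 3*CO2 + 6  [with CO2=-2]  = 0
Temp = -3*CO2 + 2*Forcing + 6  [with CO2=-2, Forcing=0]  = 12
SeaLevel = Temp^2 + Albedo  [with Temp=12, Albedo=10]  = 154

154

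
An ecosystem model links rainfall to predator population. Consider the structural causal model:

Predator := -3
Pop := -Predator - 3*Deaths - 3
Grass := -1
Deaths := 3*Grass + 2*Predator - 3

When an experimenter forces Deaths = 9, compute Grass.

Under do(Deaths=9), the mechanism Deaths := 3*Grass + 2*Predator - 3 is discarded; Deaths is fixed at 9.
Grass is not downstream of the intervention, so its value is determined by the original equations.

-1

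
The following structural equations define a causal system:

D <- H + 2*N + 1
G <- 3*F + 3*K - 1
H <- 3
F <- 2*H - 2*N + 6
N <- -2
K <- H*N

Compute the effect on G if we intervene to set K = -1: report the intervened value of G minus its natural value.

Under do(K=-1), the mechanism K <- H*N is discarded; K is fixed at -1.
F = 2*H - 2*N + 6  [with H=3, N=-2]  = 16
G = 3*F + 3*K - 1  [with F=16, K=-1]  = 44
Without intervention: K = H*N  [with H=3, N=-2]  = -6; F = 2*H - 2*N + 6  [with H=3, N=-2]  = 16; G = 3*F + 3*K - 1  [with F=16, K=-6]  = 29.
Change = 44 − 29 = 15.

15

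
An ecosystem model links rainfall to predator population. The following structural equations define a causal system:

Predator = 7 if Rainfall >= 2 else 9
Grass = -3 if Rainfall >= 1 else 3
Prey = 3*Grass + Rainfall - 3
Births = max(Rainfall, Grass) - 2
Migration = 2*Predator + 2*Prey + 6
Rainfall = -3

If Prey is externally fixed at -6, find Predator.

9

The intervention breaks the incoming arrows to Prey: Prey = 3*Grass + Rainfall - 3 no longer applies, and Prey = -6.
Predator is not downstream of the intervention, so its value is determined by the original equations.
Predator = 7 if Rainfall >= 2 else 9  [with Rainfall=-3]  = 9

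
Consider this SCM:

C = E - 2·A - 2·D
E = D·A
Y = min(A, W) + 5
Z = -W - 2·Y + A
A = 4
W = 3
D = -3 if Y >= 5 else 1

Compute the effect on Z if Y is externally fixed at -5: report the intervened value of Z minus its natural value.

26

The intervention breaks the incoming arrows to Y: Y = min(A, W) + 5 no longer applies, and Y = -5.
Z = -W - 2·Y + A  [with W=3, Y=-5, A=4]  = 11
Without intervention: Y = min(A, W) + 5  [with A=4, W=3]  = 8; Z = -W - 2·Y + A  [with W=3, Y=8, A=4]  = -15.
Change = 11 − (-15) = 26.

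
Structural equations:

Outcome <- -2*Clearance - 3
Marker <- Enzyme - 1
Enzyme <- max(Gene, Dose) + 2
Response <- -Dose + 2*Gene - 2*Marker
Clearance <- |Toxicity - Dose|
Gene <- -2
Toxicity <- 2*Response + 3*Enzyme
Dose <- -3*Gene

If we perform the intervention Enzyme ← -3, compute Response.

-2

do(Enzyme=-3) replaces the equation Enzyme <- max(Gene, Dose) + 2 with the constant Enzyme = -3.
Dose = -3*Gene  [with Gene=-2]  = 6
Marker = Enzyme - 1  [with Enzyme=-3]  = -4
Response = -Dose + 2*Gene - 2*Marker  [with Dose=6, Gene=-2, Marker=-4]  = -2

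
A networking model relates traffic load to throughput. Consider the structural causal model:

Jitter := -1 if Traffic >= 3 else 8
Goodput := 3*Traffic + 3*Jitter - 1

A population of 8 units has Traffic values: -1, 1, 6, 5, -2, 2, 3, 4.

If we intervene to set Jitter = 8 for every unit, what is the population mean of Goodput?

29.75

do(Jitter=8) breaks Jitter's dependence on Traffic. With Jitter=8 fixed, Goodput across the units is 20, 26, 41, 38, 17, 29, 32, 35, mean 29.75.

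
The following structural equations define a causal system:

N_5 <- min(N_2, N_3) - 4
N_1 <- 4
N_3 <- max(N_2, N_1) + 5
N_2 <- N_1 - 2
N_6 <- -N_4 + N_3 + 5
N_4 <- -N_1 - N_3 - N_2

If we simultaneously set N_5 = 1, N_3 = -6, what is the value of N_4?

Under do(N_5 = 1, N_3 = -6), each intervened variable's structural equation is replaced by its fixed value.
N_2 = N_1 - 2  [with N_1=4]  = 2
N_4 = -N_1 - N_3 - N_2  [with N_1=4, N_3=-6, N_2=2]  = 0

0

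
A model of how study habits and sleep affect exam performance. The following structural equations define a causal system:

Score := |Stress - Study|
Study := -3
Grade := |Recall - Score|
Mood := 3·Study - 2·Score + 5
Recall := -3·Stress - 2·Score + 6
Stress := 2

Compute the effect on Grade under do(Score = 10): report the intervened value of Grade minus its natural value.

The intervention breaks the incoming arrows to Score: Score := |Stress - Study| no longer applies, and Score = 10.
Recall = -3·Stress - 2·Score + 6  [with Stress=2, Score=10]  = -20
Grade = |Recall - Score|  [with Recall=-20, Score=10]  = 30
Without intervention: Score = |Stress - Study|  [with Stress=2, Study=-3]  = 5; Recall = -3·Stress - 2·Score + 6  [with Stress=2, Score=5]  = -10; Grade = |Recall - Score|  [with Recall=-10, Score=5]  = 15.
Change = 30 − 15 = 15.

15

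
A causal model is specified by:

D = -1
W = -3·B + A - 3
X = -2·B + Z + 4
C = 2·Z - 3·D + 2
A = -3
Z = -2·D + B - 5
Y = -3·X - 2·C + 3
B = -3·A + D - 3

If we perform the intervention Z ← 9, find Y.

-52

do(Z=9) replaces the equation Z = -2·D + B - 5 with the constant Z = 9.
B = -3·A + D - 3  [with A=-3, D=-1]  = 5
C = 2·Z - 3·D + 2  [with Z=9, D=-1]  = 23
X = -2·B + Z + 4  [with B=5, Z=9]  = 3
Y = -3·X - 2·C + 3  [with X=3, C=23]  = -52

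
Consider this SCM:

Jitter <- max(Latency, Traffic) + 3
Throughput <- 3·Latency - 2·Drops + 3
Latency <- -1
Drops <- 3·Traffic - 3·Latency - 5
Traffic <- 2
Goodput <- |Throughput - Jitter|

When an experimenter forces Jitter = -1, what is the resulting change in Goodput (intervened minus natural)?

Under do(Jitter=-1), the mechanism Jitter <- max(Latency, Traffic) + 3 is discarded; Jitter is fixed at -1.
Drops = 3·Traffic - 3·Latency - 5  [with Traffic=2, Latency=-1]  = 4
Throughput = 3·Latency - 2·Drops + 3  [with Latency=-1, Drops=4]  = -8
Goodput = |Throughput - Jitter|  [with Throughput=-8, Jitter=-1]  = 7
Without intervention: Drops = 3·Traffic - 3·Latency - 5  [with Traffic=2, Latency=-1]  = 4; Jitter = max(Latency, Traffic) + 3  [with Latency=-1, Traffic=2]  = 5; Throughput = 3·Latency - 2·Drops + 3  [with Latency=-1, Drops=4]  = -8; Goodput = |Throughput - Jitter|  [with Throughput=-8, Jitter=5]  = 13.
Change = 7 − 13 = -6.

-6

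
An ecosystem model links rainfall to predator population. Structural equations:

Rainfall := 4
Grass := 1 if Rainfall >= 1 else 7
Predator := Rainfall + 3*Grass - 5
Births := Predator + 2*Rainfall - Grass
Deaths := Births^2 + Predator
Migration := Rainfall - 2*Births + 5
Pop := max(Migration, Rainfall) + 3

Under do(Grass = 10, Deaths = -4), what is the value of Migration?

Setting Grass = 10, Deaths = -4 by intervention discards those variables' equations.
Predator = Rainfall + 3*Grass - 5  [with Rainfall=4, Grass=10]  = 29
Births = Predator + 2*Rainfall - Grass  [with Predator=29, Rainfall=4, Grass=10]  = 27
Migration = Rainfall - 2*Births + 5  [with Rainfall=4, Births=27]  = -45

-45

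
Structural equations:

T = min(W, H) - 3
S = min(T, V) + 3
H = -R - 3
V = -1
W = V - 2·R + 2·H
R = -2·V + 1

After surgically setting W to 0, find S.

-6

Under do(W=0), the mechanism W = V - 2·R + 2·H is discarded; W is fixed at 0.
R = -2·V + 1  [with V=-1]  = 3
H = -R - 3  [with R=3]  = -6
T = min(W, H) - 3  [with W=0, H=-6]  = -9
S = min(T, V) + 3  [with T=-9, V=-1]  = -6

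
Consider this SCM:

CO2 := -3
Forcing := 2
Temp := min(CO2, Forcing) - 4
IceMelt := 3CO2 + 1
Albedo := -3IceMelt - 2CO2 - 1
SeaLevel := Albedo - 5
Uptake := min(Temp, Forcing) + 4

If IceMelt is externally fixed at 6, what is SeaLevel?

Under do(IceMelt=6), the mechanism IceMelt := 3CO2 + 1 is discarded; IceMelt is fixed at 6.
Albedo = -3IceMelt - 2CO2 - 1  [with IceMelt=6, CO2=-3]  = -13
SeaLevel = Albedo - 5  [with Albedo=-13]  = -18

-18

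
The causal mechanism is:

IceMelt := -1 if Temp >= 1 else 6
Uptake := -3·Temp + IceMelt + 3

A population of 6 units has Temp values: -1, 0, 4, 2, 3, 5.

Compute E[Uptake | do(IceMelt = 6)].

2.5

The intervention sets IceMelt=6 in all 6 units regardless of Temp. Recomputing Uptake per unit gives 12, 9, -3, 3, 0, -6; average 2.5.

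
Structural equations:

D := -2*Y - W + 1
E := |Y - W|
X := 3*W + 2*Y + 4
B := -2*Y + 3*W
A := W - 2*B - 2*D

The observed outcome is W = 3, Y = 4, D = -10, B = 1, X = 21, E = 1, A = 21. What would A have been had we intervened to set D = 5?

-9

The intervention breaks the incoming arrows to D: D := -2*Y - W + 1 no longer applies, and D = 5.
B = -2*Y + 3*W  [with Y=4, W=3]  = 1
A = W - 2*B - 2*D  [with W=3, B=1, D=5]  = -9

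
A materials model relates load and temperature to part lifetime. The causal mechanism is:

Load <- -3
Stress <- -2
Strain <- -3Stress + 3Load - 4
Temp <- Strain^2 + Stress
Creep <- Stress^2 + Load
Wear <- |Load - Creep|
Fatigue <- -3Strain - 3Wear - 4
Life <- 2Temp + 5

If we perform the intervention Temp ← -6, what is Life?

do(Temp=-6) replaces the equation Temp <- Strain^2 + Stress with the constant Temp = -6.
Life = 2Temp + 5  [with Temp=-6]  = -7

-7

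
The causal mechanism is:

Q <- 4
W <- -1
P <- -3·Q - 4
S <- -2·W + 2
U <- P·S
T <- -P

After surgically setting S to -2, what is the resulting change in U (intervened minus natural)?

96

Intervening sets S = -2 and removes its equation (S <- -2·W + 2).
P = -3·Q - 4  [with Q=4]  = -16
U = P·S  [with P=-16, S=-2]  = 32
Without intervention: P = -3·Q - 4  [with Q=4]  = -16; S = -2·W + 2  [with W=-1]  = 4; U = P·S  [with P=-16, S=4]  = -64.
Change = 32 − (-64) = 96.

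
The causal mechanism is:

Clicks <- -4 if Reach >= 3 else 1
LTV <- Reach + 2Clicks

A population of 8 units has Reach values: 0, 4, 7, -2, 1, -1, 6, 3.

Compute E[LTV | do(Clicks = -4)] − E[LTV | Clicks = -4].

Every unit gets Clicks=-4 under the intervention. LTV values become -8, -4, -1, -10, -7, -9, -2, -5; E[LTV|do(Clicks=-4)] = -5.75.
E[LTV|Clicks=-4] averages over only the 4 units with Clicks=-4 (Reach = 4, 7, 6, 3): LTV = -4, -1, -2, -5, mean -3.
Difference = -5.75 − (-3) = -2.75.

-2.75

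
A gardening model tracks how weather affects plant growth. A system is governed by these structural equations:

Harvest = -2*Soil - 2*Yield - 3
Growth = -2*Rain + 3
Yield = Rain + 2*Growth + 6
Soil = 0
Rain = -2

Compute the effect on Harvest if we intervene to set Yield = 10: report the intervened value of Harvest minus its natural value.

Intervening sets Yield = 10 and removes its equation (Yield = Rain + 2*Growth + 6).
Harvest = -2*Soil - 2*Yield - 3  [with Soil=0, Yield=10]  = -23
Without intervention: Growth = -2*Rain + 3  [with Rain=-2]  = 7; Yield = Rain + 2*Growth + 6  [with Rain=-2, Growth=7]  = 18; Harvest = -2*Soil - 2*Yield - 3  [with Soil=0, Yield=18]  = -39.
Change = -23 − (-39) = 16.

16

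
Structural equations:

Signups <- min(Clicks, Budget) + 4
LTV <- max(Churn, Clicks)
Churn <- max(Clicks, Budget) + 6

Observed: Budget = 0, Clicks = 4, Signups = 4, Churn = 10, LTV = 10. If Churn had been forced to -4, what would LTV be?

Intervening sets Churn = -4 and removes its equation (Churn <- max(Clicks, Budget) + 6).
LTV = max(Churn, Clicks)  [with Churn=-4, Clicks=4]  = 4

4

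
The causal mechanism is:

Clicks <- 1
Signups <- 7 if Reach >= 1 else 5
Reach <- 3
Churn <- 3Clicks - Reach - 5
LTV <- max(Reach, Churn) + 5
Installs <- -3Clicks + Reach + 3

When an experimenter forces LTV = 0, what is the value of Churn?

-5

do(LTV=0) replaces the equation LTV <- max(Reach, Churn) + 5 with the constant LTV = 0.
Since Churn is not a descendant of the intervened variable, it is unaffected.
Churn = 3Clicks - Reach - 5  [with Clicks=1, Reach=3]  = -5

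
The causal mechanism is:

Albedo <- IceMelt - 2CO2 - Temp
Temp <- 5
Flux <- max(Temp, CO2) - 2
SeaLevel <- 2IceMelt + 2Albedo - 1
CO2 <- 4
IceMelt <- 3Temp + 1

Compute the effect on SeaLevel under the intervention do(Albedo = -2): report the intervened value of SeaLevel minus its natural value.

-10

Intervening sets Albedo = -2 and removes its equation (Albedo <- IceMelt - 2CO2 - Temp).
IceMelt = 3Temp + 1  [with Temp=5]  = 16
SeaLevel = 2IceMelt + 2Albedo - 1  [with IceMelt=16, Albedo=-2]  = 27
Without intervention: IceMelt = 3Temp + 1  [with Temp=5]  = 16; Albedo = IceMelt - 2CO2 - Temp  [with IceMelt=16, CO2=4, Temp=5]  = 3; SeaLevel = 2IceMelt + 2Albedo - 1  [with IceMelt=16, Albedo=3]  = 37.
Change = 27 − 37 = -10.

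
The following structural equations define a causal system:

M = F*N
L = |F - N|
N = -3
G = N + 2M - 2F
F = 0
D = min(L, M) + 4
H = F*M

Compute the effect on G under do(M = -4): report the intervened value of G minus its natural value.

-8

The intervention breaks the incoming arrows to M: M = F*N no longer applies, and M = -4.
G = N + 2M - 2F  [with N=-3, M=-4, F=0]  = -11
Without intervention: M = F*N  [with F=0, N=-3]  = 0; G = N + 2M - 2F  [with N=-3, M=0, F=0]  = -3.
Change = -11 − (-3) = -8.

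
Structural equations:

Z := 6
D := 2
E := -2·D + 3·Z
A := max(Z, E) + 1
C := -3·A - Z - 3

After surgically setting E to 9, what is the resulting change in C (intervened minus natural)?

do(E=9) replaces the equation E := -2·D + 3·Z with the constant E = 9.
A = max(Z, E) + 1  [with Z=6, E=9]  = 10
C = -3·A - Z - 3  [with A=10, Z=6]  = -39
Without intervention: E = -2·D + 3·Z  [with D=2, Z=6]  = 14; A = max(Z, E) + 1  [with Z=6, E=14]  = 15; C = -3·A - Z - 3  [with A=15, Z=6]  = -54.
Change = -39 − (-54) = 15.

15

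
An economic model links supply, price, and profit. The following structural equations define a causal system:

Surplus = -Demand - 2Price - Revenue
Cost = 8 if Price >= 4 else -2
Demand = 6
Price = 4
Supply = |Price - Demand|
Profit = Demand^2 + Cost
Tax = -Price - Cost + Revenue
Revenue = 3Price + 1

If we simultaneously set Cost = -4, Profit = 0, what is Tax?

The joint intervention fixes Cost = -4, Profit = 0, removing each variable's own equation.
Revenue = 3Price + 1  [with Price=4]  = 13
Tax = -Price - Cost + Revenue  [with Price=4, Cost=-4, Revenue=13]  = 13

13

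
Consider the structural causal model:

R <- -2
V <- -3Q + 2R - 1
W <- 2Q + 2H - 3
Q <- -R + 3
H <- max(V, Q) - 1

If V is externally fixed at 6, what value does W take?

do(V=6) replaces the equation V <- -3Q + 2R - 1 with the constant V = 6.
Q = -R + 3  [with R=-2]  = 5
H = max(V, Q) - 1  [with V=6, Q=5]  = 5
W = 2Q + 2H - 3  [with Q=5, H=5]  = 17

17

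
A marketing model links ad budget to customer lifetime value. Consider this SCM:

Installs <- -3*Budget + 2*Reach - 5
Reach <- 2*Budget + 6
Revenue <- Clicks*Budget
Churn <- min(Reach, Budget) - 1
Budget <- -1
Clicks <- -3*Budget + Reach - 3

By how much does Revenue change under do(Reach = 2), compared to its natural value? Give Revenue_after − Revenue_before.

Under do(Reach=2), the mechanism Reach <- 2*Budget + 6 is discarded; Reach is fixed at 2.
Clicks = -3*Budget + Reach - 3  [with Budget=-1, Reach=2]  = 2
Revenue = Clicks*Budget  [with Clicks=2, Budget=-1]  = -2
Without intervention: Reach = 2*Budget + 6  [with Budget=-1]  = 4; Clicks = -3*Budget + Reach - 3  [with Budget=-1, Reach=4]  = 4; Revenue = Clicks*Budget  [with Clicks=4, Budget=-1]  = -4.
Change = -2 − (-4) = 2.

2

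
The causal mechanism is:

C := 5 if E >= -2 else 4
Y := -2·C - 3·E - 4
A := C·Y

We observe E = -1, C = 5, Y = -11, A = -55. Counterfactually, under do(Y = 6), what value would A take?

The intervention breaks the incoming arrows to Y: Y := -2·C - 3·E - 4 no longer applies, and Y = 6.
C = 5 if E >= -2 else 4  [with E=-1]  = 5
A = C·Y  [with C=5, Y=6]  = 30

30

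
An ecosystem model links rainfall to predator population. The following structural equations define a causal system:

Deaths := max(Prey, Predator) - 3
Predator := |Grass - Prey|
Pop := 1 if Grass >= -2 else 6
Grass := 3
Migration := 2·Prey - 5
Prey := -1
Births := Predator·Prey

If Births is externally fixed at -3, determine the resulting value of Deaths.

Intervening sets Births = -3 and removes its equation (Births := Predator·Prey).
No directed path runs from Births to Deaths, so Deaths keeps its natural value.
Predator = |Grass - Prey|  [with Grass=3, Prey=-1]  = 4
Deaths = max(Prey, Predator) - 3  [with Prey=-1, Predator=4]  = 1

1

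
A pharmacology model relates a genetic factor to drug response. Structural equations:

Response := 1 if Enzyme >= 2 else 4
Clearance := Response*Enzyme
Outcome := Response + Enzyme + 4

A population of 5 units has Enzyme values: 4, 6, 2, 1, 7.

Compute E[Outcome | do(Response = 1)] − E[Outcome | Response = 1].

-0.75

do(Response=1) breaks Response's dependence on Enzyme. With Response=1 fixed, Outcome across the units is 9, 11, 7, 6, 12, mean 9.
Observing Response=1 restricts to units where Response's equation naturally yields 1: Enzyme ∈ {4, 6, 2, 7}. In that subpopulation Outcome = 9, 11, 7, 12, mean 9.75.
Difference = 9 − 9.75 = -0.75.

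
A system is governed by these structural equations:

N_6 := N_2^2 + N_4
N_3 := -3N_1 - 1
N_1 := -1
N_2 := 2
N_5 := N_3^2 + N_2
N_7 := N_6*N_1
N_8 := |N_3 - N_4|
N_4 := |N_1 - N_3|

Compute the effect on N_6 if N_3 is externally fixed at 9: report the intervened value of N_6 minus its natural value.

7

The intervention breaks the incoming arrows to N_3: N_3 := -3N_1 - 1 no longer applies, and N_3 = 9.
N_4 = |N_1 - N_3|  [with N_1=-1, N_3=9]  = 10
N_6 = N_2^2 + N_4  [with N_2=2, N_4=10]  = 14
Without intervention: N_3 = -3N_1 - 1  [with N_1=-1]  = 2; N_4 = |N_1 - N_3|  [with N_1=-1, N_3=2]  = 3; N_6 = N_2^2 + N_4  [with N_2=2, N_4=3]  = 7.
Change = 14 − 7 = 7.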